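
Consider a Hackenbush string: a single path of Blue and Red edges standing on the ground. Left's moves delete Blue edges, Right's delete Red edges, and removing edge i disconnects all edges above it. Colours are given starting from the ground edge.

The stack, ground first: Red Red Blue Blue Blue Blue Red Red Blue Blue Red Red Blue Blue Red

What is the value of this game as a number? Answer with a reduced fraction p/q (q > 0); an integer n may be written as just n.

1 of 15 · R · max L −∞ · min R 0 so -1
2 of 15 · RR · max L −∞ · min R -1 so -2
3 of 15 · RRB · max L -2 · min R -1 so -3/2
4 of 15 · RRBB · max L -3/2 · min R -1 so -5/4
5 of 15 · RRBBB · max L -5/4 · min R -1 so -9/8
6 of 15 · RRBBBB · max L -9/8 · min R -1 so -17/16
7 of 15 · RRBBBBR · max L -9/8 · min R -17/16 so -35/32
8 of 15 · RRBBBBRR · max L -9/8 · min R -35/32 so -71/64
9 of 15 · RRBBBBRRB · max L -71/64 · min R -35/32 so -141/128
10 of 15 · RRBBBBRRBB · max L -141/128 · min R -35/32 so -281/256
11 of 15 · RRBBBBRRBBR · max L -141/128 · min R -281/256 so -563/512
12 of 15 · RRBBBBRRBBRR · max L -141/128 · min R -563/512 so -1127/1024
13 of 15 · RRBBBBRRBBRRB · max L -1127/1024 · min R -563/512 so -2253/2048
14 of 15 · RRBBBBRRBBRRBB · max L -2253/2048 · min R -563/512 so -4505/4096
15 of 15 · RRBBBBRRBBRRBBR · max L -2253/2048 · min R -4505/4096 so -9011/8192

-9011/8192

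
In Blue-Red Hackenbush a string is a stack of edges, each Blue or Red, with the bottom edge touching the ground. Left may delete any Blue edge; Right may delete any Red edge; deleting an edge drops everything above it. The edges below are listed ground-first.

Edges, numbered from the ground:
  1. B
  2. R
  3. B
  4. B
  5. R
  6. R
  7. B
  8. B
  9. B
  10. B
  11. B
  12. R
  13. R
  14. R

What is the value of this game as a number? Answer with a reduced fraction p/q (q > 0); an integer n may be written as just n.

6641/8192

Recurse on prefixes of the 14-edge string B R B B R R B B B B B R R R:
val_1 [B]  L=[0]  R=[]  → 1
val_2 [BR]  L=[0]  R=[1]  → 1/2
val_3 [BRB]  L=[0, 1/2]  R=[1]  → 3/4
val_4 [BRBB]  L=[0, 1/2, 3/4]  R=[1]  → 7/8
val_5 [BRBBR]  L=[0, 1/2, 3/4]  R=[7/8, 1]  → 13/16
val_6 [BRBBRR]  L=[0, 1/2, 3/4]  R=[13/16, 7/8, 1]  → 25/32
val_7 [BRBBRRB]  L=[0, 1/2, 3/4, 25/32]  R=[13/16, 7/8, 1]  → 51/64
val_8 [BRBBRRBB]  L=[0, 1/2, 3/4, 25/32, 51/64]  R=[13/16, 7/8, 1]  → 103/128
val_9 [BRBBRRBBB]  L=[0, 1/2, 3/4, 25/32, 51/64, 103/128]  R=[13/16, 7/8, 1]  → 207/256
val_10 [BRBBRRBBBB]  L=[0, 1/2, 3/4, 25/32, 51/64, 103/128, 207/256]  R=[13/16, 7/8, 1]  → 415/512
val_11 [BRBBRRBBBBB]  L=[0, 1/2, 3/4, 25/32, 51/64, 103/128, 207/256, 415/512]  R=[13/16, 7/8, 1]  → 831/1024
val_12 [BRBBRRBBBBBR]  L=[0, 1/2, 3/4, 25/32, 51/64, 103/128, 207/256, 415/512]  R=[831/1024, 13/16, 7/8, 1]  → 1661/2048
val_13 [BRBBRRBBBBBRR]  L=[0, 1/2, 3/4, 25/32, 51/64, 103/128, 207/256, 415/512]  R=[1661/2048, 831/1024, 13/16, 7/8, 1]  → 3321/4096
val_14 [BRBBRRBBBBBRRR]  L=[0, 1/2, 3/4, 25/32, 51/64, 103/128, 207/256, 415/512]  R=[3321/4096, 1661/2048, 831/1024, 13/16, 7/8, 1]  → 6641/8192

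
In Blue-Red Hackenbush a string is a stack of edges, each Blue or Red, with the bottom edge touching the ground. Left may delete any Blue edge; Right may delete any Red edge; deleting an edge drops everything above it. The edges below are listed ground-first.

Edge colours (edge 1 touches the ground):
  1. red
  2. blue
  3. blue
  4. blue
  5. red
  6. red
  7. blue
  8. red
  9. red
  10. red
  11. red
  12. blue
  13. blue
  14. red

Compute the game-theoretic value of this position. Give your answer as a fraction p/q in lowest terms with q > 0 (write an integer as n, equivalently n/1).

v(r) = {  | 0 } -> -1
v(rb) = { -1 | 0 } -> -1/2
v(rbb) = { -1; -1/2 | 0 } -> -1/4
v(rbbb) = { -1; -1/2; -1/4 | 0 } -> -1/8
v(rbbbr) = { -1; -1/2; -1/4 | -1/8; 0 } -> -3/16
v(rbbbrr) = { -1; -1/2; -1/4 | -3/16; -1/8; 0 } -> -7/32
v(rbbbrrb) = { -1; -1/2; -1/4; -7/32 | -3/16; -1/8; 0 } -> -13/64
v(rbbbrrbr) = { -1; -1/2; -1/4; -7/32 | -13/64; -3/16; -1/8; 0 } -> -27/128
v(rbbbrrbrr) = { -1; -1/2; -1/4; -7/32 | -27/128; -13/64; -3/16; -1/8; 0 } -> -55/256
v(rbbbrrbrrr) = { -1; -1/2; -1/4; -7/32 | -55/256; -27/128; -13/64; -3/16; -1/8; 0 } -> -111/512
v(rbbbrrbrrrr) = { -1; -1/2; -1/4; -7/32 | -111/512; -55/256; -27/128; -13/64; -3/16; -1/8; 0 } -> -223/1024
v(rbbbrrbrrrrb) = { -1; -1/2; -1/4; -7/32; -223/1024 | -111/512; -55/256; -27/128; -13/64; -3/16; -1/8; 0 } -> -445/2048
v(rbbbrrbrrrrbb) = { -1; -1/2; -1/4; -7/32; -223/1024; -445/2048 | -111/512; -55/256; -27/128; -13/64; -3/16; -1/8; 0 } -> -889/4096
v(rbbbrrbrrrrbbr) = { -1; -1/2; -1/4; -7/32; -223/1024; -445/2048 | -889/4096; -111/512; -55/256; -27/128; -13/64; -3/16; -1/8; 0 } -> -1779/8192

-1779/8192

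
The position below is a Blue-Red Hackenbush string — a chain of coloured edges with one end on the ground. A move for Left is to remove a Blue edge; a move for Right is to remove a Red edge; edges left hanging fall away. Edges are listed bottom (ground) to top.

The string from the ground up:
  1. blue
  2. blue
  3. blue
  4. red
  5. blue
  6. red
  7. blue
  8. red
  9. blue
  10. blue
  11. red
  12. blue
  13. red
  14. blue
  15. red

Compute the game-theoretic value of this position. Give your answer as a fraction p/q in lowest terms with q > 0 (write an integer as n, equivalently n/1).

Prefix values for blue blue blue red blue red blue red blue blue red blue red blue red via {L|R} + simplicity:
v_1 [b]  L=[0]  R=[none]  — 1
v_2 [bb]  L=[0,1]  R=[none]  — 2
v_3 [bbb]  L=[0,1,2]  R=[none]  — 3
v_4 [bbbr]  L=[0,1,2]  R=[3]  — 5/2
v_5 [bbbrb]  L=[0,1,2,5/2]  R=[3]  — 11/4
v_6 [bbbrbr]  L=[0,1,2,5/2]  R=[11/4,3]  — 21/8
v_7 [bbbrbrb]  L=[0,1,2,5/2,21/8]  R=[11/4,3]  — 43/16
v_8 [bbbrbrbr]  L=[0,1,2,5/2,21/8]  R=[43/16,11/4,3]  — 85/32
v_9 [bbbrbrbrb]  L=[0,1,2,5/2,21/8,85/32]  R=[43/16,11/4,3]  — 171/64
v_10 [bbbrbrbrbb]  L=[0,1,2,5/2,21/8,85/32,171/64]  R=[43/16,11/4,3]  — 343/128
v_11 [bbbrbrbrbbr]  L=[0,1,2,5/2,21/8,85/32,171/64]  R=[343/128,43/16,11/4,3]  — 685/256
v_12 [bbbrbrbrbbrb]  L=[0,1,2,5/2,21/8,85/32,171/64,685/256]  R=[343/128,43/16,11/4,3]  — 1371/512
v_13 [bbbrbrbrbbrbr]  L=[0,1,2,5/2,21/8,85/32,171/64,685/256]  R=[1371/512,343/128,43/16,11/4,3]  — 2741/1024
v_14 [bbbrbrbrbbrbrb]  L=[0,1,2,5/2,21/8,85/32,171/64,685/256,2741/1024]  R=[1371/512,343/128,43/16,11/4,3]  — 5483/2048
v_15 [bbbrbrbrbbrbrbr]  L=[0,1,2,5/2,21/8,85/32,171/64,685/256,2741/1024]  R=[5483/2048,1371/512,343/128,43/16,11/4,3]  — 10965/4096

10965/4096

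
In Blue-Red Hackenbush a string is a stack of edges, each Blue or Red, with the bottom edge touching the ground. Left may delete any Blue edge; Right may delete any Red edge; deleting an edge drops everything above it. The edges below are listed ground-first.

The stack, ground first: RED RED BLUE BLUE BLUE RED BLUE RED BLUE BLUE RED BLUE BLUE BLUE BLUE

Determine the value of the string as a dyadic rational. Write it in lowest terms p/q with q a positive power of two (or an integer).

-9505/8192

Build v(s[:k]) for k = 1..15, string s = RED RED BLUE BLUE BLUE RED BLUE RED BLUE BLUE RED BLUE BLUE BLUE BLUE.
step 1: add RED to get R; options L={ ∅ } R={ 0 } => -1
step 2: add RED to get RR; options L={ ∅ } R={ -1, 0 } => -2
step 3: add BLUE to get RRB; options L={ -2 } R={ -1, 0 } => -3/2
step 4: add BLUE to get RRBB; options L={ -2, -3/2 } R={ -1, 0 } => -5/4
step 5: add BLUE to get RRBBB; options L={ -2, -3/2, -5/4 } R={ -1, 0 } => -9/8
step 6: add RED to get RRBBBR; options L={ -2, -3/2, -5/4 } R={ -9/8, -1, 0 } => -19/16
step 7: add BLUE to get RRBBBRB; options L={ -2, -3/2, -5/4, -19/16 } R={ -9/8, -1, 0 } => -37/32
step 8: add RED to get RRBBBRBR; options L={ -2, -3/2, -5/4, -19/16 } R={ -37/32, -9/8, -1, 0 } => -75/64
step 9: add BLUE to get RRBBBRBRB; options L={ -2, -3/2, -5/4, -19/16, -75/64 } R={ -37/32, -9/8, -1, 0 } => -149/128
step 10: add BLUE to get RRBBBRBRBB; options L={ -2, -3/2, -5/4, -19/16, -75/64, -149/128 } R={ -37/32, -9/8, -1, 0 } => -297/256
step 11: add RED to get RRBBBRBRBBR; options L={ -2, -3/2, -5/4, -19/16, -75/64, -149/128 } R={ -297/256, -37/32, -9/8, -1, 0 } => -595/512
step 12: add BLUE to get RRBBBRBRBBRB; options L={ -2, -3/2, -5/4, -19/16, -75/64, -149/128, -595/512 } R={ -297/256, -37/32, -9/8, -1, 0 } => -1189/1024
step 13: add BLUE to get RRBBBRBRBBRBB; options L={ -2, -3/2, -5/4, -19/16, -75/64, -149/128, -595/512, -1189/1024 } R={ -297/256, -37/32, -9/8, -1, 0 } => -2377/2048
step 14: add BLUE to get RRBBBRBRBBRBBB; options L={ -2, -3/2, -5/4, -19/16, -75/64, -149/128, -595/512, -1189/1024, -2377/2048 } R={ -297/256, -37/32, -9/8, -1, 0 } => -4753/4096
step 15: add BLUE to get RRBBBRBRBBRBBBB; options L={ -2, -3/2, -5/4, -19/16, -75/64, -149/128, -595/512, -1189/1024, -2377/2048, -4753/4096 } R={ -297/256, -37/32, -9/8, -1, 0 } => -9505/8192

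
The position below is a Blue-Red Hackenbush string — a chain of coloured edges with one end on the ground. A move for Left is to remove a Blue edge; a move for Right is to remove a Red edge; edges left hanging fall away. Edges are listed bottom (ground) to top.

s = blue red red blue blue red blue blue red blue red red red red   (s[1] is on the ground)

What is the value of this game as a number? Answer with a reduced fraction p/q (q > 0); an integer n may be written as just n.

Recurse on prefixes of the 14-edge string blue red red blue blue red blue blue red blue red red red red:
1 of 14 · b · max L 0 · min R +∞ -> 1
2 of 14 · br · max L 0 · min R 1 -> 1/2
3 of 14 · brr · max L 0 · min R 1/2 -> 1/4
4 of 14 · brrb · max L 1/4 · min R 1/2 -> 3/8
5 of 14 · brrbb · max L 3/8 · min R 1/2 -> 7/16
6 of 14 · brrbbr · max L 3/8 · min R 7/16 -> 13/32
7 of 14 · brrbbrb · max L 13/32 · min R 7/16 -> 27/64
8 of 14 · brrbbrbb · max L 27/64 · min R 7/16 -> 55/128
9 of 14 · brrbbrbbr · max L 27/64 · min R 55/128 -> 109/256
10 of 14 · brrbbrbbrb · max L 109/256 · min R 55/128 -> 219/512
11 of 14 · brrbbrbbrbr · max L 109/256 · min R 219/512 -> 437/1024
12 of 14 · brrbbrbbrbrr · max L 109/256 · min R 437/1024 -> 873/2048
13 of 14 · brrbbrbbrbrrr · max L 109/256 · min R 873/2048 -> 1745/4096
14 of 14 · brrbbrbbrbrrrr · max L 109/256 · min R 1745/4096 -> 3489/8192

3489/8192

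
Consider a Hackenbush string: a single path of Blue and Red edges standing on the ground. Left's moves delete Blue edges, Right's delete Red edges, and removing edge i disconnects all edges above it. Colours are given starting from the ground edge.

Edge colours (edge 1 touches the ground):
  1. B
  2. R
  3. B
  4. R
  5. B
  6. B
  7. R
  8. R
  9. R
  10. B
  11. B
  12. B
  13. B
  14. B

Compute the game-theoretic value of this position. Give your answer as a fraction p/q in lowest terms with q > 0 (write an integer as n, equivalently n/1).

Build G(s[:k]) for k = 1..14, string s = B R B R B B R R R B B B B B.
step 1: add B to get B; options L={ 0 } R={ ∅ } → 1
step 2: add R to get BR; options L={ 0 } R={ 1 } → 1/2
step 3: add B to get BRB; options L={ 0, 1/2 } R={ 1 } → 3/4
step 4: add R to get BRBR; options L={ 0, 1/2 } R={ 3/4, 1 } → 5/8
step 5: add B to get BRBRB; options L={ 0, 1/2, 5/8 } R={ 3/4, 1 } → 11/16
step 6: add B to get BRBRBB; options L={ 0, 1/2, 5/8, 11/16 } R={ 3/4, 1 } → 23/32
step 7: add R to get BRBRBBR; options L={ 0, 1/2, 5/8, 11/16 } R={ 23/32, 3/4, 1 } → 45/64
step 8: add R to get BRBRBBRR; options L={ 0, 1/2, 5/8, 11/16 } R={ 45/64, 23/32, 3/4, 1 } → 89/128
step 9: add R to get BRBRBBRRR; options L={ 0, 1/2, 5/8, 11/16 } R={ 89/128, 45/64, 23/32, 3/4, 1 } → 177/256
step 10: add B to get BRBRBBRRRB; options L={ 0, 1/2, 5/8, 11/16, 177/256 } R={ 89/128, 45/64, 23/32, 3/4, 1 } → 355/512
step 11: add B to get BRBRBBRRRBB; options L={ 0, 1/2, 5/8, 11/16, 177/256, 355/512 } R={ 89/128, 45/64, 23/32, 3/4, 1 } → 711/1024
step 12: add B to get BRBRBBRRRBBB; options L={ 0, 1/2, 5/8, 11/16, 177/256, 355/512, 711/1024 } R={ 89/128, 45/64, 23/32, 3/4, 1 } → 1423/2048
step 13: add B to get BRBRBBRRRBBBB; options L={ 0, 1/2, 5/8, 11/16, 177/256, 355/512, 711/1024, 1423/2048 } R={ 89/128, 45/64, 23/32, 3/4, 1 } → 2847/4096
step 14: add B to get BRBRBBRRRBBBBB; options L={ 0, 1/2, 5/8, 11/16, 177/256, 355/512, 711/1024, 1423/2048, 2847/4096 } R={ 89/128, 45/64, 23/32, 3/4, 1 } → 5695/8192

5695/8192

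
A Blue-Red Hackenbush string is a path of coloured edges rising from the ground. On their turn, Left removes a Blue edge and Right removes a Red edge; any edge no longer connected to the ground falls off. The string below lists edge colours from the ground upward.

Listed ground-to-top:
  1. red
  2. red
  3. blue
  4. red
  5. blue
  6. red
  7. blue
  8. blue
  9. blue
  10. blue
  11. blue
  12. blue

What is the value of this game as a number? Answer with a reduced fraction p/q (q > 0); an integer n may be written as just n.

Prefix values for red red blue red blue red blue blue blue blue blue blue via {L|R} + simplicity:
r: Left { — }, Right { 0 } gives simplest -1
rr: Left { — }, Right { -1,0 } gives simplest -2
rrb: Left { -2 }, Right { -1,0 } gives simplest -3/2
rrbr: Left { -2 }, Right { -3/2,-1,0 } gives simplest -7/4
rrbrb: Left { -2,-7/4 }, Right { -3/2,-1,0 } gives simplest -13/8
rrbrbr: Left { -2,-7/4 }, Right { -13/8,-3/2,-1,0 } gives simplest -27/16
rrbrbrb: Left { -2,-7/4,-27/16 }, Right { -13/8,-3/2,-1,0 } gives simplest -53/32
rrbrbrbb: Left { -2,-7/4,-27/16,-53/32 }, Right { -13/8,-3/2,-1,0 } gives simplest -105/64
rrbrbrbbb: Left { -2,-7/4,-27/16,-53/32,-105/64 }, Right { -13/8,-3/2,-1,0 } gives simplest -209/128
rrbrbrbbbb: Left { -2,-7/4,-27/16,-53/32,-105/64,-209/128 }, Right { -13/8,-3/2,-1,0 } gives simplest -417/256
rrbrbrbbbbb: Left { -2,-7/4,-27/16,-53/32,-105/64,-209/128,-417/256 }, Right { -13/8,-3/2,-1,0 } gives simplest -833/512
rrbrbrbbbbbb: Left { -2,-7/4,-27/16,-53/32,-105/64,-209/128,-417/256,-833/512 }, Right { -13/8,-3/2,-1,0 } gives simplest -1665/1024

-1665/1024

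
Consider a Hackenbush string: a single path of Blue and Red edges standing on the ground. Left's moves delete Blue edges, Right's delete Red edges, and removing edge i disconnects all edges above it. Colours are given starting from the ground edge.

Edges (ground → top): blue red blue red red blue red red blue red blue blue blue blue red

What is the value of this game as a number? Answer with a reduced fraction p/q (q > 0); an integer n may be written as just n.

val_1 [b]  L=[0]  R=[∅]  => 1
val_2 [br]  L=[0]  R=[1]  => 1/2
val_3 [brb]  L=[0 1/2]  R=[1]  => 3/4
val_4 [brbr]  L=[0 1/2]  R=[3/4 1]  => 5/8
val_5 [brbrr]  L=[0 1/2]  R=[5/8 3/4 1]  => 9/16
val_6 [brbrrb]  L=[0 1/2 9/16]  R=[5/8 3/4 1]  => 19/32
val_7 [brbrrbr]  L=[0 1/2 9/16]  R=[19/32 5/8 3/4 1]  => 37/64
val_8 [brbrrbrr]  L=[0 1/2 9/16]  R=[37/64 19/32 5/8 3/4 1]  => 73/128
val_9 [brbrrbrrb]  L=[0 1/2 9/16 73/128]  R=[37/64 19/32 5/8 3/4 1]  => 147/256
val_10 [brbrrbrrbr]  L=[0 1/2 9/16 73/128]  R=[147/256 37/64 19/32 5/8 3/4 1]  => 293/512
val_11 [brbrrbrrbrb]  L=[0 1/2 9/16 73/128 293/512]  R=[147/256 37/64 19/32 5/8 3/4 1]  => 587/1024
val_12 [brbrrbrrbrbb]  L=[0 1/2 9/16 73/128 293/512 587/1024]  R=[147/256 37/64 19/32 5/8 3/4 1]  => 1175/2048
val_13 [brbrrbrrbrbbb]  L=[0 1/2 9/16 73/128 293/512 587/1024 1175/2048]  R=[147/256 37/64 19/32 5/8 3/4 1]  => 2351/4096
val_14 [brbrrbrrbrbbbb]  L=[0 1/2 9/16 73/128 293/512 587/1024 1175/2048 2351/4096]  R=[147/256 37/64 19/32 5/8 3/4 1]  => 4703/8192
val_15 [brbrrbrrbrbbbbr]  L=[0 1/2 9/16 73/128 293/512 587/1024 1175/2048 2351/4096]  R=[4703/8192 147/256 37/64 19/32 5/8 3/4 1]  => 9405/16384

9405/16384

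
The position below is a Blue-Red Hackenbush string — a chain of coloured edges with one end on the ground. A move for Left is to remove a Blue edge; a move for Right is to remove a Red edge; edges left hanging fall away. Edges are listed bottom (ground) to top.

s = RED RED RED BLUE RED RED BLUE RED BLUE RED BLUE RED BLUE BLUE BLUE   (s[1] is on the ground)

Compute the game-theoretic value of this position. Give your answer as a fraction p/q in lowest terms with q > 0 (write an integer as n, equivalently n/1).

Build g(s[:k]) for k = 1..15, string s = RED RED RED BLUE RED RED BLUE RED BLUE RED BLUE RED BLUE BLUE BLUE.
g_1 [R]  L=[—]  R=[0]  = -1
g_2 [RR]  L=[—]  R=[-1 0]  = -2
g_3 [RRR]  L=[—]  R=[-2 -1 0]  = -3
g_4 [RRRB]  L=[-3]  R=[-2 -1 0]  = -5/2
g_5 [RRRBR]  L=[-3]  R=[-5/2 -2 -1 0]  = -11/4
g_6 [RRRBRR]  L=[-3]  R=[-11/4 -5/2 -2 -1 0]  = -23/8
g_7 [RRRBRRB]  L=[-3 -23/8]  R=[-11/4 -5/2 -2 -1 0]  = -45/16
g_8 [RRRBRRBR]  L=[-3 -23/8]  R=[-45/16 -11/4 -5/2 -2 -1 0]  = -91/32
g_9 [RRRBRRBRB]  L=[-3 -23/8 -91/32]  R=[-45/16 -11/4 -5/2 -2 -1 0]  = -181/64
g_10 [RRRBRRBRBR]  L=[-3 -23/8 -91/32]  R=[-181/64 -45/16 -11/4 -5/2 -2 -1 0]  = -363/128
g_11 [RRRBRRBRBRB]  L=[-3 -23/8 -91/32 -363/128]  R=[-181/64 -45/16 -11/4 -5/2 -2 -1 0]  = -725/256
g_12 [RRRBRRBRBRBR]  L=[-3 -23/8 -91/32 -363/128]  R=[-725/256 -181/64 -45/16 -11/4 -5/2 -2 -1 0]  = -1451/512
g_13 [RRRBRRBRBRBRB]  L=[-3 -23/8 -91/32 -363/128 -1451/512]  R=[-725/256 -181/64 -45/16 -11/4 -5/2 -2 -1 0]  = -2901/1024
g_14 [RRRBRRBRBRBRBB]  L=[-3 -23/8 -91/32 -363/128 -1451/512 -2901/1024]  R=[-725/256 -181/64 -45/16 -11/4 -5/2 -2 -1 0]  = -5801/2048
g_15 [RRRBRRBRBRBRBBB]  L=[-3 -23/8 -91/32 -363/128 -1451/512 -2901/1024 -5801/2048]  R=[-725/256 -181/64 -45/16 -11/4 -5/2 -2 -1 0]  = -11601/4096

-11601/4096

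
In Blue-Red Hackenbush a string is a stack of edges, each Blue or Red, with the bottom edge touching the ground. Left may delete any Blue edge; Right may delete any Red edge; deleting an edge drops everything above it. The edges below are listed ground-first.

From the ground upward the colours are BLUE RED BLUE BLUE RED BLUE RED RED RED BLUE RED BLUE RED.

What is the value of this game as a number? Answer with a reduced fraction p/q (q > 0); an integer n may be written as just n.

Build value(s[:k]) for k = 1..13, string s = BLUE RED BLUE BLUE RED BLUE RED RED RED BLUE RED BLUE RED.
value(B) = { 0 | none } -> 1
value(BR) = { 0 | 1 } -> 1/2
value(BRB) = { 0; 1/2 | 1 } -> 3/4
value(BRBB) = { 0; 1/2; 3/4 | 1 } -> 7/8
value(BRBBR) = { 0; 1/2; 3/4 | 7/8; 1 } -> 13/16
value(BRBBRB) = { 0; 1/2; 3/4; 13/16 | 7/8; 1 } -> 27/32
value(BRBBRBR) = { 0; 1/2; 3/4; 13/16 | 27/32; 7/8; 1 } -> 53/64
value(BRBBRBRR) = { 0; 1/2; 3/4; 13/16 | 53/64; 27/32; 7/8; 1 } -> 105/128
value(BRBBRBRRR) = { 0; 1/2; 3/4; 13/16 | 105/128; 53/64; 27/32; 7/8; 1 } -> 209/256
value(BRBBRBRRRB) = { 0; 1/2; 3/4; 13/16; 209/256 | 105/128; 53/64; 27/32; 7/8; 1 } -> 419/512
value(BRBBRBRRRBR) = { 0; 1/2; 3/4; 13/16; 209/256 | 419/512; 105/128; 53/64; 27/32; 7/8; 1 } -> 837/1024
value(BRBBRBRRRBRB) = { 0; 1/2; 3/4; 13/16; 209/256; 837/1024 | 419/512; 105/128; 53/64; 27/32; 7/8; 1 } -> 1675/2048
value(BRBBRBRRRBRBR) = { 0; 1/2; 3/4; 13/16; 209/256; 837/1024 | 1675/2048; 419/512; 105/128; 53/64; 27/32; 7/8; 1 } -> 3349/4096

3349/4096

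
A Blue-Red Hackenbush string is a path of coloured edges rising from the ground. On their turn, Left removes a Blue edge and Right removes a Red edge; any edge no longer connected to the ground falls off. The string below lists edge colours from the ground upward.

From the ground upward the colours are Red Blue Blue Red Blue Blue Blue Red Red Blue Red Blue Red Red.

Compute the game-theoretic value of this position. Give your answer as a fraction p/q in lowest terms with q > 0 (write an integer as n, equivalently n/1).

-2263/8192

value(R) = { — | 0 } -> -1
value(RB) = { -1 | 0 } -> -1/2
value(RBB) = { -1 -1/2 | 0 } -> -1/4
value(RBBR) = { -1 -1/2 | -1/4 0 } -> -3/8
value(RBBRB) = { -1 -1/2 -3/8 | -1/4 0 } -> -5/16
value(RBBRBB) = { -1 -1/2 -3/8 -5/16 | -1/4 0 } -> -9/32
value(RBBRBBB) = { -1 -1/2 -3/8 -5/16 -9/32 | -1/4 0 } -> -17/64
value(RBBRBBBR) = { -1 -1/2 -3/8 -5/16 -9/32 | -17/64 -1/4 0 } -> -35/128
value(RBBRBBBRR) = { -1 -1/2 -3/8 -5/16 -9/32 | -35/128 -17/64 -1/4 0 } -> -71/256
value(RBBRBBBRRB) = { -1 -1/2 -3/8 -5/16 -9/32 -71/256 | -35/128 -17/64 -1/4 0 } -> -141/512
value(RBBRBBBRRBR) = { -1 -1/2 -3/8 -5/16 -9/32 -71/256 | -141/512 -35/128 -17/64 -1/4 0 } -> -283/1024
value(RBBRBBBRRBRB) = { -1 -1/2 -3/8 -5/16 -9/32 -71/256 -283/1024 | -141/512 -35/128 -17/64 -1/4 0 } -> -565/2048
value(RBBRBBBRRBRBR) = { -1 -1/2 -3/8 -5/16 -9/32 -71/256 -283/1024 | -565/2048 -141/512 -35/128 -17/64 -1/4 0 } -> -1131/4096
value(RBBRBBBRRBRBRR) = { -1 -1/2 -3/8 -5/16 -9/32 -71/256 -283/1024 | -1131/4096 -565/2048 -141/512 -35/128 -17/64 -1/4 0 } -> -2263/8192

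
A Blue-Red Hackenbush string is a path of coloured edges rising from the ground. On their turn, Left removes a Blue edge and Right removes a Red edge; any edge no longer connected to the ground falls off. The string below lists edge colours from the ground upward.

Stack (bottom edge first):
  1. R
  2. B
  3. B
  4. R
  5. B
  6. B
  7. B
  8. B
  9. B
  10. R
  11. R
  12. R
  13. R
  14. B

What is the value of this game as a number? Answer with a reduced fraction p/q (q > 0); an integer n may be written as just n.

Recurse on prefixes of the 14-edge string R B B R B B B B B R R R R B:
R: Left { (no moves) }, Right { 0 } — simplest -1
RB: Left { -1 }, Right { 0 } — simplest -1/2
RBB: Left { -1, -1/2 }, Right { 0 } — simplest -1/4
RBBR: Left { -1, -1/2 }, Right { -1/4, 0 } — simplest -3/8
RBBRB: Left { -1, -1/2, -3/8 }, Right { -1/4, 0 } — simplest -5/16
RBBRBB: Left { -1, -1/2, -3/8, -5/16 }, Right { -1/4, 0 } — simplest -9/32
RBBRBBB: Left { -1, -1/2, -3/8, -5/16, -9/32 }, Right { -1/4, 0 } — simplest -17/64
RBBRBBBB: Left { -1, -1/2, -3/8, -5/16, -9/32, -17/64 }, Right { -1/4, 0 } — simplest -33/128
RBBRBBBBB: Left { -1, -1/2, -3/8, -5/16, -9/32, -17/64, -33/128 }, Right { -1/4, 0 } — simplest -65/256
RBBRBBBBBR: Left { -1, -1/2, -3/8, -5/16, -9/32, -17/64, -33/128 }, Right { -65/256, -1/4, 0 } — simplest -131/512
RBBRBBBBBRR: Left { -1, -1/2, -3/8, -5/16, -9/32, -17/64, -33/128 }, Right { -131/512, -65/256, -1/4, 0 } — simplest -263/1024
RBBRBBBBBRRR: Left { -1, -1/2, -3/8, -5/16, -9/32, -17/64, -33/128 }, Right { -263/1024, -131/512, -65/256, -1/4, 0 } — simplest -527/2048
RBBRBBBBBRRRR: Left { -1, -1/2, -3/8, -5/16, -9/32, -17/64, -33/128 }, Right { -527/2048, -263/1024, -131/512, -65/256, -1/4, 0 } — simplest -1055/4096
RBBRBBBBBRRRRB: Left { -1, -1/2, -3/8, -5/16, -9/32, -17/64, -33/128, -1055/4096 }, Right { -527/2048, -263/1024, -131/512, -65/256, -1/4, 0 } — simplest -2109/8192

-2109/8192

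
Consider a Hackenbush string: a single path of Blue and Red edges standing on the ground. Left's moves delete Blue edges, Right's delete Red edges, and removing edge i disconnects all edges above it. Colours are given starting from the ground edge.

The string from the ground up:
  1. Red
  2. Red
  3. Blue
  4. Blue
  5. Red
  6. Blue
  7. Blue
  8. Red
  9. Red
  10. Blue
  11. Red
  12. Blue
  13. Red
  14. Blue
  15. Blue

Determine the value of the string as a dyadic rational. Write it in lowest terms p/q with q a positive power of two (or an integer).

-10665/8192

edge 1 of 15 (Red): {  | 0 } => -1
edge 2 of 15 (Red): {  | -1; 0 } => -2
edge 3 of 15 (Blue): { -2 | -1; 0 } => -3/2
edge 4 of 15 (Blue): { -2; -3/2 | -1; 0 } => -5/4
edge 5 of 15 (Red): { -2; -3/2 | -5/4; -1; 0 } => -11/8
edge 6 of 15 (Blue): { -2; -3/2; -11/8 | -5/4; -1; 0 } => -21/16
edge 7 of 15 (Blue): { -2; -3/2; -11/8; -21/16 | -5/4; -1; 0 } => -41/32
edge 8 of 15 (Red): { -2; -3/2; -11/8; -21/16 | -41/32; -5/4; -1; 0 } => -83/64
edge 9 of 15 (Red): { -2; -3/2; -11/8; -21/16 | -83/64; -41/32; -5/4; -1; 0 } => -167/128
edge 10 of 15 (Blue): { -2; -3/2; -11/8; -21/16; -167/128 | -83/64; -41/32; -5/4; -1; 0 } => -333/256
edge 11 of 15 (Red): { -2; -3/2; -11/8; -21/16; -167/128 | -333/256; -83/64; -41/32; -5/4; -1; 0 } => -667/512
edge 12 of 15 (Blue): { -2; -3/2; -11/8; -21/16; -167/128; -667/512 | -333/256; -83/64; -41/32; -5/4; -1; 0 } => -1333/1024
edge 13 of 15 (Red): { -2; -3/2; -11/8; -21/16; -167/128; -667/512 | -1333/1024; -333/256; -83/64; -41/32; -5/4; -1; 0 } => -2667/2048
edge 14 of 15 (Blue): { -2; -3/2; -11/8; -21/16; -167/128; -667/512; -2667/2048 | -1333/1024; -333/256; -83/64; -41/32; -5/4; -1; 0 } => -5333/4096
edge 15 of 15 (Blue): { -2; -3/2; -11/8; -21/16; -167/128; -667/512; -2667/2048; -5333/4096 | -1333/1024; -333/256; -83/64; -41/32; -5/4; -1; 0 } => -10665/8192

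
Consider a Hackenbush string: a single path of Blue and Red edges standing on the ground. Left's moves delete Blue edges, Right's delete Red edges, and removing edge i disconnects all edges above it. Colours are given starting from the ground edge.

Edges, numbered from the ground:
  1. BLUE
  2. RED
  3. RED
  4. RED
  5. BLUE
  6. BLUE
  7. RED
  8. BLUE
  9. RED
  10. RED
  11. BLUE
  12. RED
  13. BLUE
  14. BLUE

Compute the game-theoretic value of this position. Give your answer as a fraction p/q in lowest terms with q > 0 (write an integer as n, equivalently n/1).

1 of 14 · B · max L 0 · min R +∞ gives 1
2 of 14 · BR · max L 0 · min R 1 gives 1/2
3 of 14 · BRR · max L 0 · min R 1/2 gives 1/4
4 of 14 · BRRR · max L 0 · min R 1/4 gives 1/8
5 of 14 · BRRRB · max L 1/8 · min R 1/4 gives 3/16
6 of 14 · BRRRBB · max L 3/16 · min R 1/4 gives 7/32
7 of 14 · BRRRBBR · max L 3/16 · min R 7/32 gives 13/64
8 of 14 · BRRRBBRB · max L 13/64 · min R 7/32 gives 27/128
9 of 14 · BRRRBBRBR · max L 13/64 · min R 27/128 gives 53/256
10 of 14 · BRRRBBRBRR · max L 13/64 · min R 53/256 gives 105/512
11 of 14 · BRRRBBRBRRB · max L 105/512 · min R 53/256 gives 211/1024
12 of 14 · BRRRBBRBRRBR · max L 105/512 · min R 211/1024 gives 421/2048
13 of 14 · BRRRBBRBRRBRB · max L 421/2048 · min R 211/1024 gives 843/4096
14 of 14 · BRRRBBRBRRBRBB · max L 843/4096 · min R 211/1024 gives 1687/8192

1687/8192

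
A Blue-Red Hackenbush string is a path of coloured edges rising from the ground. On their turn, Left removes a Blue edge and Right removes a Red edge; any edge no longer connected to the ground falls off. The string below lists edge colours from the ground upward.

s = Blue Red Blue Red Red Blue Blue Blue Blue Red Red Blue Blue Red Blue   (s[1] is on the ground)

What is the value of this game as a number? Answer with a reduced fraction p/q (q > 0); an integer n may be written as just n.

10139/16384

Prefix values for Blue Red Blue Red Red Blue Blue Blue Blue Red Red Blue Blue Red Blue via {L|R} + simplicity:
G(B) = { 0 | ∅ } -> 1
G(BR) = { 0 | 1 } -> 1/2
G(BRB) = { 0; 1/2 | 1 } -> 3/4
G(BRBR) = { 0; 1/2 | 3/4; 1 } -> 5/8
G(BRBRR) = { 0; 1/2 | 5/8; 3/4; 1 } -> 9/16
G(BRBRRB) = { 0; 1/2; 9/16 | 5/8; 3/4; 1 } -> 19/32
G(BRBRRBB) = { 0; 1/2; 9/16; 19/32 | 5/8; 3/4; 1 } -> 39/64
G(BRBRRBBB) = { 0; 1/2; 9/16; 19/32; 39/64 | 5/8; 3/4; 1 } -> 79/128
G(BRBRRBBBB) = { 0; 1/2; 9/16; 19/32; 39/64; 79/128 | 5/8; 3/4; 1 } -> 159/256
G(BRBRRBBBBR) = { 0; 1/2; 9/16; 19/32; 39/64; 79/128 | 159/256; 5/8; 3/4; 1 } -> 317/512
G(BRBRRBBBBRR) = { 0; 1/2; 9/16; 19/32; 39/64; 79/128 | 317/512; 159/256; 5/8; 3/4; 1 } -> 633/1024
G(BRBRRBBBBRRB) = { 0; 1/2; 9/16; 19/32; 39/64; 79/128; 633/1024 | 317/512; 159/256; 5/8; 3/4; 1 } -> 1267/2048
G(BRBRRBBBBRRBB) = { 0; 1/2; 9/16; 19/32; 39/64; 79/128; 633/1024; 1267/2048 | 317/512; 159/256; 5/8; 3/4; 1 } -> 2535/4096
G(BRBRRBBBBRRBBR) = { 0; 1/2; 9/16; 19/32; 39/64; 79/128; 633/1024; 1267/2048 | 2535/4096; 317/512; 159/256; 5/8; 3/4; 1 } -> 5069/8192
G(BRBRRBBBBRRBBRB) = { 0; 1/2; 9/16; 19/32; 39/64; 79/128; 633/1024; 1267/2048; 5069/8192 | 2535/4096; 317/512; 159/256; 5/8; 3/4; 1 } -> 10139/16384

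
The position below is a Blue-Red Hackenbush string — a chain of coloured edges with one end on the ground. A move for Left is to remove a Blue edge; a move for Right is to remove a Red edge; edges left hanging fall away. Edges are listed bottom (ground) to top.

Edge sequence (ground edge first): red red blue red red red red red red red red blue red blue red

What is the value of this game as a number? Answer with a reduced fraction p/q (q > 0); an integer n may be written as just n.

Build value(s[:k]) for k = 1..15, string s = red red blue red red red red red red red red blue red blue red.
value_1 [r]  L=[none]  R=[0]  — -1
value_2 [rr]  L=[none]  R=[-1, 0]  — -2
value_3 [rrb]  L=[-2]  R=[-1, 0]  — -3/2
value_4 [rrbr]  L=[-2]  R=[-3/2, -1, 0]  — -7/4
value_5 [rrbrr]  L=[-2]  R=[-7/4, -3/2, -1, 0]  — -15/8
value_6 [rrbrrr]  L=[-2]  R=[-15/8, -7/4, -3/2, -1, 0]  — -31/16
value_7 [rrbrrrr]  L=[-2]  R=[-31/16, -15/8, -7/4, -3/2, -1, 0]  — -63/32
value_8 [rrbrrrrr]  L=[-2]  R=[-63/32, -31/16, -15/8, -7/4, -3/2, -1, 0]  — -127/64
value_9 [rrbrrrrrr]  L=[-2]  R=[-127/64, -63/32, -31/16, -15/8, -7/4, -3/2, -1, 0]  — -255/128
value_10 [rrbrrrrrrr]  L=[-2]  R=[-255/128, -127/64, -63/32, -31/16, -15/8, -7/4, -3/2, -1, 0]  — -511/256
value_11 [rrbrrrrrrrr]  L=[-2]  R=[-511/256, -255/128, -127/64, -63/32, -31/16, -15/8, -7/4, -3/2, -1, 0]  — -1023/512
value_12 [rrbrrrrrrrrb]  L=[-2, -1023/512]  R=[-511/256, -255/128, -127/64, -63/32, -31/16, -15/8, -7/4, -3/2, -1, 0]  — -2045/1024
value_13 [rrbrrrrrrrrbr]  L=[-2, -1023/512]  R=[-2045/1024, -511/256, -255/128, -127/64, -63/32, -31/16, -15/8, -7/4, -3/2, -1, 0]  — -4091/2048
value_14 [rrbrrrrrrrrbrb]  L=[-2, -1023/512, -4091/2048]  R=[-2045/1024, -511/256, -255/128, -127/64, -63/32, -31/16, -15/8, -7/4, -3/2, -1, 0]  — -8181/4096
value_15 [rrbrrrrrrrrbrbr]  L=[-2, -1023/512, -4091/2048]  R=[-8181/4096, -2045/1024, -511/256, -255/128, -127/64, -63/32, -31/16, -15/8, -7/4, -3/2, -1, 0]  — -16363/8192

-16363/8192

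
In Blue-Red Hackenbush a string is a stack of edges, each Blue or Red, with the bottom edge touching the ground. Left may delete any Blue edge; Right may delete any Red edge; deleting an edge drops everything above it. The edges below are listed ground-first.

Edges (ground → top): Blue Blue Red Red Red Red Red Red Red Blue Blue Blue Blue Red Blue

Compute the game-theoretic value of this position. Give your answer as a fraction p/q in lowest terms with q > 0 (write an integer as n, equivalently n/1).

8315/8192

Prefix values for Blue Blue Red Red Red Red Red Red Red Blue Blue Blue Blue Red Blue via {L|R} + simplicity:
v_1 [B]  L=[0]  R=[none]  -> 1
v_2 [BB]  L=[0, 1]  R=[none]  -> 2
v_3 [BBR]  L=[0, 1]  R=[2]  -> 3/2
v_4 [BBRR]  L=[0, 1]  R=[3/2, 2]  -> 5/4
v_5 [BBRRR]  L=[0, 1]  R=[5/4, 3/2, 2]  -> 9/8
v_6 [BBRRRR]  L=[0, 1]  R=[9/8, 5/4, 3/2, 2]  -> 17/16
v_7 [BBRRRRR]  L=[0, 1]  R=[17/16, 9/8, 5/4, 3/2, 2]  -> 33/32
v_8 [BBRRRRRR]  L=[0, 1]  R=[33/32, 17/16, 9/8, 5/4, 3/2, 2]  -> 65/64
v_9 [BBRRRRRRR]  L=[0, 1]  R=[65/64, 33/32, 17/16, 9/8, 5/4, 3/2, 2]  -> 129/128
v_10 [BBRRRRRRRB]  L=[0, 1, 129/128]  R=[65/64, 33/32, 17/16, 9/8, 5/4, 3/2, 2]  -> 259/256
v_11 [BBRRRRRRRBB]  L=[0, 1, 129/128, 259/256]  R=[65/64, 33/32, 17/16, 9/8, 5/4, 3/2, 2]  -> 519/512
v_12 [BBRRRRRRRBBB]  L=[0, 1, 129/128, 259/256, 519/512]  R=[65/64, 33/32, 17/16, 9/8, 5/4, 3/2, 2]  -> 1039/1024
v_13 [BBRRRRRRRBBBB]  L=[0, 1, 129/128, 259/256, 519/512, 1039/1024]  R=[65/64, 33/32, 17/16, 9/8, 5/4, 3/2, 2]  -> 2079/2048
v_14 [BBRRRRRRRBBBBR]  L=[0, 1, 129/128, 259/256, 519/512, 1039/1024]  R=[2079/2048, 65/64, 33/32, 17/16, 9/8, 5/4, 3/2, 2]  -> 4157/4096
v_15 [BBRRRRRRRBBBBRB]  L=[0, 1, 129/128, 259/256, 519/512, 1039/1024, 4157/4096]  R=[2079/2048, 65/64, 33/32, 17/16, 9/8, 5/4, 3/2, 2]  -> 8315/8192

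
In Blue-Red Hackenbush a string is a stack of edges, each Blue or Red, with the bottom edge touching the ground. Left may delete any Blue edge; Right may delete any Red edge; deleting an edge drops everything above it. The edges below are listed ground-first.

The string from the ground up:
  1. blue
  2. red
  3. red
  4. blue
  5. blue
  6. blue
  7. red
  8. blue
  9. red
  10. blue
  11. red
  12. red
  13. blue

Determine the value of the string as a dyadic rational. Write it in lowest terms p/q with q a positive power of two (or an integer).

edge 1 of 13 (blue): { 0 | — } → 1
edge 2 of 13 (red): { 0 | 1 } → 1/2
edge 3 of 13 (red): { 0 | 1/2; 1 } → 1/4
edge 4 of 13 (blue): { 0; 1/4 | 1/2; 1 } → 3/8
edge 5 of 13 (blue): { 0; 1/4; 3/8 | 1/2; 1 } → 7/16
edge 6 of 13 (blue): { 0; 1/4; 3/8; 7/16 | 1/2; 1 } → 15/32
edge 7 of 13 (red): { 0; 1/4; 3/8; 7/16 | 15/32; 1/2; 1 } → 29/64
edge 8 of 13 (blue): { 0; 1/4; 3/8; 7/16; 29/64 | 15/32; 1/2; 1 } → 59/128
edge 9 of 13 (red): { 0; 1/4; 3/8; 7/16; 29/64 | 59/128; 15/32; 1/2; 1 } → 117/256
edge 10 of 13 (blue): { 0; 1/4; 3/8; 7/16; 29/64; 117/256 | 59/128; 15/32; 1/2; 1 } → 235/512
edge 11 of 13 (red): { 0; 1/4; 3/8; 7/16; 29/64; 117/256 | 235/512; 59/128; 15/32; 1/2; 1 } → 469/1024
edge 12 of 13 (red): { 0; 1/4; 3/8; 7/16; 29/64; 117/256 | 469/1024; 235/512; 59/128; 15/32; 1/2; 1 } → 937/2048
edge 13 of 13 (blue): { 0; 1/4; 3/8; 7/16; 29/64; 117/256; 937/2048 | 469/1024; 235/512; 59/128; 15/32; 1/2; 1 } → 1875/4096

1875/4096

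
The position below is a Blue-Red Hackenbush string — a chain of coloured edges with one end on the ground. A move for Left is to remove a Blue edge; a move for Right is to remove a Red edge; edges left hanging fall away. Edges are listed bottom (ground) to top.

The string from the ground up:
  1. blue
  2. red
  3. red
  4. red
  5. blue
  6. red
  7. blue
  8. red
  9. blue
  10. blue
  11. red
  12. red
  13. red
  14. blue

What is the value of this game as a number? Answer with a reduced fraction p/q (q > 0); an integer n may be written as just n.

1379/8192

Recurse on prefixes of the 14-edge string blue red red red blue red blue red blue blue red red red blue:
edge 1 of 14 (blue): { 0 |  } => 1
edge 2 of 14 (red): { 0 | 1 } => 1/2
edge 3 of 14 (red): { 0 | 1/2; 1 } => 1/4
edge 4 of 14 (red): { 0 | 1/4; 1/2; 1 } => 1/8
edge 5 of 14 (blue): { 0; 1/8 | 1/4; 1/2; 1 } => 3/16
edge 6 of 14 (red): { 0; 1/8 | 3/16; 1/4; 1/2; 1 } => 5/32
edge 7 of 14 (blue): { 0; 1/8; 5/32 | 3/16; 1/4; 1/2; 1 } => 11/64
edge 8 of 14 (red): { 0; 1/8; 5/32 | 11/64; 3/16; 1/4; 1/2; 1 } => 21/128
edge 9 of 14 (blue): { 0; 1/8; 5/32; 21/128 | 11/64; 3/16; 1/4; 1/2; 1 } => 43/256
edge 10 of 14 (blue): { 0; 1/8; 5/32; 21/128; 43/256 | 11/64; 3/16; 1/4; 1/2; 1 } => 87/512
edge 11 of 14 (red): { 0; 1/8; 5/32; 21/128; 43/256 | 87/512; 11/64; 3/16; 1/4; 1/2; 1 } => 173/1024
edge 12 of 14 (red): { 0; 1/8; 5/32; 21/128; 43/256 | 173/1024; 87/512; 11/64; 3/16; 1/4; 1/2; 1 } => 345/2048
edge 13 of 14 (red): { 0; 1/8; 5/32; 21/128; 43/256 | 345/2048; 173/1024; 87/512; 11/64; 3/16; 1/4; 1/2; 1 } => 689/4096
edge 14 of 14 (blue): { 0; 1/8; 5/32; 21/128; 43/256; 689/4096 | 345/2048; 173/1024; 87/512; 11/64; 3/16; 1/4; 1/2; 1 } => 1379/8192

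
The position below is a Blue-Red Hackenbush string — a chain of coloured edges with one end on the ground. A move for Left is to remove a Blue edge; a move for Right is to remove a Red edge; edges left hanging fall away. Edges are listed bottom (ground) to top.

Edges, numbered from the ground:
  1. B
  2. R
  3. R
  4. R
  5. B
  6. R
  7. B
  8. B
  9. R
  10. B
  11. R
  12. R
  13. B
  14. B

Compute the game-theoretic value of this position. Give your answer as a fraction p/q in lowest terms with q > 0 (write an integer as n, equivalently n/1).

1447/8192

Build value(s[:k]) for k = 1..14, string s = B R R R B R B B R B R R B B.
edge 1 of 14 (B): { 0 | none } -> 1
edge 2 of 14 (R): { 0 | 1 } -> 1/2
edge 3 of 14 (R): { 0 | 1/2 1 } -> 1/4
edge 4 of 14 (R): { 0 | 1/4 1/2 1 } -> 1/8
edge 5 of 14 (B): { 0 1/8 | 1/4 1/2 1 } -> 3/16
edge 6 of 14 (R): { 0 1/8 | 3/16 1/4 1/2 1 } -> 5/32
edge 7 of 14 (B): { 0 1/8 5/32 | 3/16 1/4 1/2 1 } -> 11/64
edge 8 of 14 (B): { 0 1/8 5/32 11/64 | 3/16 1/4 1/2 1 } -> 23/128
edge 9 of 14 (R): { 0 1/8 5/32 11/64 | 23/128 3/16 1/4 1/2 1 } -> 45/256
edge 10 of 14 (B): { 0 1/8 5/32 11/64 45/256 | 23/128 3/16 1/4 1/2 1 } -> 91/512
edge 11 of 14 (R): { 0 1/8 5/32 11/64 45/256 | 91/512 23/128 3/16 1/4 1/2 1 } -> 181/1024
edge 12 of 14 (R): { 0 1/8 5/32 11/64 45/256 | 181/1024 91/512 23/128 3/16 1/4 1/2 1 } -> 361/2048
edge 13 of 14 (B): { 0 1/8 5/32 11/64 45/256 361/2048 | 181/1024 91/512 23/128 3/16 1/4 1/2 1 } -> 723/4096
edge 14 of 14 (B): { 0 1/8 5/32 11/64 45/256 361/2048 723/4096 | 181/1024 91/512 23/128 3/16 1/4 1/2 1 } -> 1447/8192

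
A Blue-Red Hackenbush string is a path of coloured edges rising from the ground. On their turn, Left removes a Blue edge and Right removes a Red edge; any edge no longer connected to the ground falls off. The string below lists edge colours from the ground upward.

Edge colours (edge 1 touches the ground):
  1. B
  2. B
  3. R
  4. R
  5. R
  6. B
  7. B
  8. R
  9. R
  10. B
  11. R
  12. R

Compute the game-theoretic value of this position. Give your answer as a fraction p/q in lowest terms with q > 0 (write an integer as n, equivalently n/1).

Build g(s[:k]) for k = 1..12, string s = B B R R R B B R R B R R.
edge 1 of 12 (B): { 0 | ∅ } = 1
edge 2 of 12 (B): { 0 1 | ∅ } = 2
edge 3 of 12 (R): { 0 1 | 2 } = 3/2
edge 4 of 12 (R): { 0 1 | 3/2 2 } = 5/4
edge 5 of 12 (R): { 0 1 | 5/4 3/2 2 } = 9/8
edge 6 of 12 (B): { 0 1 9/8 | 5/4 3/2 2 } = 19/16
edge 7 of 12 (B): { 0 1 9/8 19/16 | 5/4 3/2 2 } = 39/32
edge 8 of 12 (R): { 0 1 9/8 19/16 | 39/32 5/4 3/2 2 } = 77/64
edge 9 of 12 (R): { 0 1 9/8 19/16 | 77/64 39/32 5/4 3/2 2 } = 153/128
edge 10 of 12 (B): { 0 1 9/8 19/16 153/128 | 77/64 39/32 5/4 3/2 2 } = 307/256
edge 11 of 12 (R): { 0 1 9/8 19/16 153/128 | 307/256 77/64 39/32 5/4 3/2 2 } = 613/512
edge 12 of 12 (R): { 0 1 9/8 19/16 153/128 | 613/512 307/256 77/64 39/32 5/4 3/2 2 } = 1225/1024

1225/1024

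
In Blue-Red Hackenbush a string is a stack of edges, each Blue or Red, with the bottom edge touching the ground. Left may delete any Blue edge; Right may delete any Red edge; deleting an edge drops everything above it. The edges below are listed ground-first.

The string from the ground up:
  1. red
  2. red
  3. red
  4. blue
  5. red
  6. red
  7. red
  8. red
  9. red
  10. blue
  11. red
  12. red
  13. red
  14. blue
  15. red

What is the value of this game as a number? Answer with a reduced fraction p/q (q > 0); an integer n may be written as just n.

r: Left {  }, Right { 0 } → simplest -1
rr: Left {  }, Right { -1; 0 } → simplest -2
rrr: Left {  }, Right { -2; -1; 0 } → simplest -3
rrrb: Left { -3 }, Right { -2; -1; 0 } → simplest -5/2
rrrbr: Left { -3 }, Right { -5/2; -2; -1; 0 } → simplest -11/4
rrrbrr: Left { -3 }, Right { -11/4; -5/2; -2; -1; 0 } → simplest -23/8
rrrbrrr: Left { -3 }, Right { -23/8; -11/4; -5/2; -2; -1; 0 } → simplest -47/16
rrrbrrrr: Left { -3 }, Right { -47/16; -23/8; -11/4; -5/2; -2; -1; 0 } → simplest -95/32
rrrbrrrrr: Left { -3 }, Right { -95/32; -47/16; -23/8; -11/4; -5/2; -2; -1; 0 } → simplest -191/64
rrrbrrrrrb: Left { -3; -191/64 }, Right { -95/32; -47/16; -23/8; -11/4; -5/2; -2; -1; 0 } → simplest -381/128
rrrbrrrrrbr: Left { -3; -191/64 }, Right { -381/128; -95/32; -47/16; -23/8; -11/4; -5/2; -2; -1; 0 } → simplest -763/256
rrrbrrrrrbrr: Left { -3; -191/64 }, Right { -763/256; -381/128; -95/32; -47/16; -23/8; -11/4; -5/2; -2; -1; 0 } → simplest -1527/512
rrrbrrrrrbrrr: Left { -3; -191/64 }, Right { -1527/512; -763/256; -381/128; -95/32; -47/16; -23/8; -11/4; -5/2; -2; -1; 0 } → simplest -3055/1024
rrrbrrrrrbrrrb: Left { -3; -191/64; -3055/1024 }, Right { -1527/512; -763/256; -381/128; -95/32; -47/16; -23/8; -11/4; -5/2; -2; -1; 0 } → simplest -6109/2048
rrrbrrrrrbrrrbr: Left { -3; -191/64; -3055/1024 }, Right { -6109/2048; -1527/512; -763/256; -381/128; -95/32; -47/16; -23/8; -11/4; -5/2; -2; -1; 0 } → simplest -12219/4096

-12219/4096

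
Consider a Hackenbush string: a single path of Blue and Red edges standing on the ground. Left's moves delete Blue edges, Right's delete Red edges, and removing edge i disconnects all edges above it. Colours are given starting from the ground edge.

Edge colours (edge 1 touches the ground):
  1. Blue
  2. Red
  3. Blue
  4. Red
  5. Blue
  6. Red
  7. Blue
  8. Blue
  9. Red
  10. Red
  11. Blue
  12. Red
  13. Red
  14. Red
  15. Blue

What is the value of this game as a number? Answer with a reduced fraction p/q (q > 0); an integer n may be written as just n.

11043/16384

Recurse on prefixes of the 15-edge string Blue Red Blue Red Blue Red Blue Blue Red Red Blue Red Red Red Blue:
edge 1 of 15 (Blue): { 0 | ∅ } — 1
edge 2 of 15 (Red): { 0 | 1 } — 1/2
edge 3 of 15 (Blue): { 0,1/2 | 1 } — 3/4
edge 4 of 15 (Red): { 0,1/2 | 3/4,1 } — 5/8
edge 5 of 15 (Blue): { 0,1/2,5/8 | 3/4,1 } — 11/16
edge 6 of 15 (Red): { 0,1/2,5/8 | 11/16,3/4,1 } — 21/32
edge 7 of 15 (Blue): { 0,1/2,5/8,21/32 | 11/16,3/4,1 } — 43/64
edge 8 of 15 (Blue): { 0,1/2,5/8,21/32,43/64 | 11/16,3/4,1 } — 87/128
edge 9 of 15 (Red): { 0,1/2,5/8,21/32,43/64 | 87/128,11/16,3/4,1 } — 173/256
edge 10 of 15 (Red): { 0,1/2,5/8,21/32,43/64 | 173/256,87/128,11/16,3/4,1 } — 345/512
edge 11 of 15 (Blue): { 0,1/2,5/8,21/32,43/64,345/512 | 173/256,87/128,11/16,3/4,1 } — 691/1024
edge 12 of 15 (Red): { 0,1/2,5/8,21/32,43/64,345/512 | 691/1024,173/256,87/128,11/16,3/4,1 } — 1381/2048
edge 13 of 15 (Red): { 0,1/2,5/8,21/32,43/64,345/512 | 1381/2048,691/1024,173/256,87/128,11/16,3/4,1 } — 2761/4096
edge 14 of 15 (Red): { 0,1/2,5/8,21/32,43/64,345/512 | 2761/4096,1381/2048,691/1024,173/256,87/128,11/16,3/4,1 } — 5521/8192
edge 15 of 15 (Blue): { 0,1/2,5/8,21/32,43/64,345/512,5521/8192 | 2761/4096,1381/2048,691/1024,173/256,87/128,11/16,3/4,1 } — 11043/16384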